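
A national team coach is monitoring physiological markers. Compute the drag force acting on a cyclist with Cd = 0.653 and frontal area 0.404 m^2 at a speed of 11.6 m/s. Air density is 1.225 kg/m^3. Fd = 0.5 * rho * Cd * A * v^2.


Step 1: v^2 = 134.56
Step 2: Fd = 0.5 * 1.225 * 0.653 * 0.404 * 134.56
= 21.743 N

21.743 N


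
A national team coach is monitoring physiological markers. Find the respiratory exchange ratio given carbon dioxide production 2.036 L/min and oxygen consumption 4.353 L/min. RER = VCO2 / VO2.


VCO2 = 2.036 L/min
VO2 = 4.353 L/min
RER = 2.036 / 4.353 = 0.4677

0.4677


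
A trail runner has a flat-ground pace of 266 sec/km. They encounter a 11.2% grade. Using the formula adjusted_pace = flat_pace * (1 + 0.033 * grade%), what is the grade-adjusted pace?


Grade factor = 1 + 0.033 * 11.2 = 1.3696
Adjusted = 266 * 1.3696 = 364.31 sec/km

364.31 s/km


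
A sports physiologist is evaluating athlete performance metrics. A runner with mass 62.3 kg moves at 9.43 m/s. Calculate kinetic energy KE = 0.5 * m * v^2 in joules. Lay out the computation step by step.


v^2 = 9.43^2 = 88.9249
KE = 0.5 * 62.3 * 88.9249
= 2770.01 J

2770.01 J


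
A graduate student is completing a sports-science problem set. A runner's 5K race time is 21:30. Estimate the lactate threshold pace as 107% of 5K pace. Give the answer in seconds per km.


Total race time = 21*60 + 30 = 1290 seconds
5K pace = 1290 / 5 = 258.0 sec/km
LT pace = 258.0 * 1.07 = 276.06 sec/km

276.06 s/km


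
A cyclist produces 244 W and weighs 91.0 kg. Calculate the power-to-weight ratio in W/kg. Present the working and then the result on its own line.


P/W = power / mass
= 244 / 91.0
= 2.681 W/kg

2.681 W/kg


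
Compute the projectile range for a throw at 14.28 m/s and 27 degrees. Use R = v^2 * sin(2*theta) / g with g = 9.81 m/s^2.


Two times the angle = 54 degrees
sin(54) = 0.809017
R = 203.9184 * 0.809017 / 9.81 = 16.817 m

16.817 m


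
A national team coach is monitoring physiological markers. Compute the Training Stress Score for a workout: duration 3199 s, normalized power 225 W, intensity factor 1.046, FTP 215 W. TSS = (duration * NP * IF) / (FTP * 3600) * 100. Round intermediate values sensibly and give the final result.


Product = 3199 * 225 * 1.046 = 752884.65
Base = 215 * 3600 = 774000
TSS = 752884.65 / 774000 * 100 = 97.27

97.27 TSS


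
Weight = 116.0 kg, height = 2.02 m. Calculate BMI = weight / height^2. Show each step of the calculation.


height^2 = 2.02^2 = 4.0804
BMI = 116.0 / 4.0804 = 28.43 kg/m^2

28.43 kg/m^2


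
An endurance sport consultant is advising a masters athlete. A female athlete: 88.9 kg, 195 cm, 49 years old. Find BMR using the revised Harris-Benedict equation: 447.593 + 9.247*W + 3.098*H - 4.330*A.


Intercept = 447.593
Weight contribution = 9.247 * 88.9 = 822.0583
Height contribution = 3.098 * 195 = 604.11
Age contribution = 4.33 * 49 = 212.17
BMR = 447.593 + 822.0583 + 604.11 - 212.17
= 1661.59 kcal/day

1661.59 kcal/day


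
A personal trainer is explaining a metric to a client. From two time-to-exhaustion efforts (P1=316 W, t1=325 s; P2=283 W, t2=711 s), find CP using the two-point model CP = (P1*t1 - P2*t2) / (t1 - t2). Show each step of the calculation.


Work in trial 1 = 102700 J
Work in trial 2 = 201213 J
Delta work = -98513 J
Delta time = -386 s
CP = -98513 / -386 = 255.22 W

255.22 W


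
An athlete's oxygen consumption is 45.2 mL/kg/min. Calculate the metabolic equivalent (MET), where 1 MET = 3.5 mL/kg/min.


MET = VO2 / 3.5
= 45.2 / 3.5
= 12.91 METs

12.91 METs


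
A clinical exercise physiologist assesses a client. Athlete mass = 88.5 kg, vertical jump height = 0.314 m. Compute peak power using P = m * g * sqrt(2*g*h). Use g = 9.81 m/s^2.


sqrt(2 * 9.81 * 0.314) = sqrt(6.16068) = 2.482072 m/s
P = 88.5 * 9.81 * 2.482072
= 2154.9 W

2154.9 W


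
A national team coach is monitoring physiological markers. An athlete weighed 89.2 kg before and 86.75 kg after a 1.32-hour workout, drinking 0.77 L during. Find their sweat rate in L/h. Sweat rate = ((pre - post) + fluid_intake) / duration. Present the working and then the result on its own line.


Body mass change = 2.45 kg
Total sweat loss = 2.45 + 0.77 = 3.22 L
Rate = 3.22 / 1.32 = 2.439 L/h

2.439 L/h


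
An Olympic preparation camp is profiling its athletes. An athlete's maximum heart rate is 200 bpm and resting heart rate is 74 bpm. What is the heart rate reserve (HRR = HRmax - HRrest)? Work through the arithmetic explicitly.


HRR = HRmax - HRrest
= 200 - 74
= 126 bpm

126 bpm


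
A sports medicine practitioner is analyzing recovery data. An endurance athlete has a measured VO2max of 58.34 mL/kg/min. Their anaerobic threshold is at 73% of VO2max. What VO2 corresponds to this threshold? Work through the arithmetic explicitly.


Anaerobic threshold VO2 = VO2max * 73%
= 58.34 * 0.73
= 42.59 mL/kg/min

42.59 mL/kg/min


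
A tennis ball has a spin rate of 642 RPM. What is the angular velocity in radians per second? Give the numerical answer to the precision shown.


Convert RPM to rad/s: multiply by 2*pi and divide by 60
omega = 642 * 2 * pi / 60
= 67.23 rad/s

67.23 rad/s


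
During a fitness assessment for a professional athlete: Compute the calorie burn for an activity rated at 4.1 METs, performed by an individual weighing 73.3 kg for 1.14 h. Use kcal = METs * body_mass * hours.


Product of METs and mass = 4.1 * 73.3 = 300.53
Total kcal = 300.53 * 1.14 = 342.6 kcal

342.6 kcal


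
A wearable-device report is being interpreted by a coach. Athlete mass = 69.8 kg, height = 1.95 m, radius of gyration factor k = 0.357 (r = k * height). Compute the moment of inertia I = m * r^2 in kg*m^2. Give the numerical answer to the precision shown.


r = k * height = 0.357 * 1.95 = 0.69615 m
r^2 = 0.69615^2 = 0.484625
I = 69.8 * 0.484625 = 33.827 kg*m^2

33.827 kg*m^2


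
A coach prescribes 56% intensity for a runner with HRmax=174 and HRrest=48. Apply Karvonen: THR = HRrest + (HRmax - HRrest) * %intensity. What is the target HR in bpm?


Heart rate reserve = 174 - 48 = 126
Intensity fraction = 56 / 100 = 0.56
THR = 48 + 126 * 0.56 = 118.56 bpm

118.56 bpm


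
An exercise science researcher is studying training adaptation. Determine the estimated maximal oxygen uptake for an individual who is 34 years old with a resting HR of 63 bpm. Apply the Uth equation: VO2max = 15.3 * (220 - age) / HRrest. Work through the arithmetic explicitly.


HRmax = 220 - 34 = 186
VO2max = 15.3 * (186 / 63)
= 15.3 * 2.9524
= 45.17 mL/kg/min

45.17 mL/kg/min


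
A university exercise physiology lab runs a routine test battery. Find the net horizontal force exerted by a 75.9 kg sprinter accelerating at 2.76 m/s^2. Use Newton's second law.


Newton's second law: F = m * a
F = 75.9 * 2.76 = 209.48 N

209.48 N


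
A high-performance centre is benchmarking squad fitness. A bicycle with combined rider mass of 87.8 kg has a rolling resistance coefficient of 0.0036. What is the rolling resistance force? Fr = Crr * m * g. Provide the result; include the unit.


Fr = 0.0036 * 87.8 * 9.81
= 0.31608 * 9.81
= 3.101 N

3.101 N


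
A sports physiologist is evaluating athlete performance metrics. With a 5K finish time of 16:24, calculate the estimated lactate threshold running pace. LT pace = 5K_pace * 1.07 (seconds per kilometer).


Race duration = 984 s for 5 km
Average pace = 984 / 5 = 196.8 s/km
LT pace = 196.8 * 1.07
= 210.58 s/km

210.58 s/km


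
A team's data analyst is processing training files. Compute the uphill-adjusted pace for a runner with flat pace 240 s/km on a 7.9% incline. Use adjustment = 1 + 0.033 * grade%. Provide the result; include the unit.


Adjustment factor = 1 + 0.033 * 7.9 = 1.2607
Grade-adjusted pace = 240 * 1.2607 = 302.57 s/km

302.57 s/km


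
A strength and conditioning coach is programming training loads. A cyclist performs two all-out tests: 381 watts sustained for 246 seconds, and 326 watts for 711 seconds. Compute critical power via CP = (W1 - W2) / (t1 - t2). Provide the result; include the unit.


W1 = P1 * t1 = 381 * 246 = 93726 J
W2 = P2 * t2 = 326 * 711 = 231786 J
CP = (93726 - 231786) / (246 - 711)
= 296.9 W

296.9 W


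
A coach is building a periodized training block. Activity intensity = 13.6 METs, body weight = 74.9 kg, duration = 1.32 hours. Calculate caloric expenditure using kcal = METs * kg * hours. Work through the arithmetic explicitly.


kcal = 13.6 * 74.9 * 1.32
= 1018.64 * 1.32
= 1344.6 kcal

1344.6 kcal


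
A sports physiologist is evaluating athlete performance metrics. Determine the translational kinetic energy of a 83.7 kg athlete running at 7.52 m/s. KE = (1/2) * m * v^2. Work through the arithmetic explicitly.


KE = 0.5 * m * v^2
= 0.5 * 83.7 * 7.52^2
= 0.5 * 83.7 * 56.5504
= 2366.63 J

2366.63 J


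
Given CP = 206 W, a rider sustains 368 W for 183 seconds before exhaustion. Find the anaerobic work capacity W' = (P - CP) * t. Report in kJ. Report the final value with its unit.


Excess power = 368 - 206 = 162 W
Work above CP = 162 * 183 = 29646 J
W' = 29.646 kJ

29.646 kJ


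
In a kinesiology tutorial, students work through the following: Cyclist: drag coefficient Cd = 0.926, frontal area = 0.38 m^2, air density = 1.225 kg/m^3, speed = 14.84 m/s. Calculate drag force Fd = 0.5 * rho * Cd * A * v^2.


v^2 = 14.84^2 = 220.2256
Fd = 0.5 * 1.225 * 0.926 * 0.38 * 220.2256
= 47.464 N

47.464 N


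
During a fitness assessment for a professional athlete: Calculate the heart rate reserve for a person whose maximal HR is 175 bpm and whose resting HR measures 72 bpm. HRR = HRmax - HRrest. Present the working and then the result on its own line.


HRmax = 175 bpm
HRrest = 72 bpm
HRR = 175 - 72 = 103 bpm

103 bpm


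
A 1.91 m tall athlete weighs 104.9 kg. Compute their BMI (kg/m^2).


height^2 = 3.6481 m^2
BMI = 104.9 / 3.6481 = 28.75 kg/m^2

28.75 kg/m^2


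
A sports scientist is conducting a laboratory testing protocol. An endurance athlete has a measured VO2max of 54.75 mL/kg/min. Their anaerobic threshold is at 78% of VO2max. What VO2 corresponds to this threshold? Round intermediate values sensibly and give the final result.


Anaerobic threshold VO2 = VO2max * 78%
= 54.75 * 0.78
= 42.71 mL/kg/min

42.71 mL/kg/min


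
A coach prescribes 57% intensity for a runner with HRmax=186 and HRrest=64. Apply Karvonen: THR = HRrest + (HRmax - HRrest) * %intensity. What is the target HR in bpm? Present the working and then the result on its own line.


Heart rate reserve = 186 - 64 = 122
Intensity fraction = 57 / 100 = 0.57
THR = 64 + 122 * 0.57 = 133.54 bpm

133.54 bpm


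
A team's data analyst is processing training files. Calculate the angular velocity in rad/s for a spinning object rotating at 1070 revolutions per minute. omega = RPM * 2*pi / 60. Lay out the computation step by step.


omega = RPM * 2*pi / 60
= 1070 * 6.28318531 / 60
= 112.05 rad/s

112.05 rad/s


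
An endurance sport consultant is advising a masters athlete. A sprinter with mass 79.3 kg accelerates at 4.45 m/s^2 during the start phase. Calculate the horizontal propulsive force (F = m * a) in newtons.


F = m * a
= 79.3 * 4.45
= 352.89 N

352.89 N


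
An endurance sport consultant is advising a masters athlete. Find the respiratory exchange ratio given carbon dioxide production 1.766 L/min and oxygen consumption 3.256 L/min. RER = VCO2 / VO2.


VCO2 = 1.766 L/min
VO2 = 3.256 L/min
RER = 1.766 / 3.256 = 0.5424

0.5424


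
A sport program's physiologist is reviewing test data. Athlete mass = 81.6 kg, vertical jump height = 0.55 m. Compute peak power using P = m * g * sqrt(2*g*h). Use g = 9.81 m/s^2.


sqrt(2 * 9.81 * 0.55) = sqrt(10.791) = 3.284966 m/s
P = 81.6 * 9.81 * 3.284966
= 2629.6 W

2629.6 W


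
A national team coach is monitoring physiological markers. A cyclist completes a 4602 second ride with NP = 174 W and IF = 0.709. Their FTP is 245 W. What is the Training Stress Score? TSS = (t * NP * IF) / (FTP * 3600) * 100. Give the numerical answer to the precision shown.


t * NP * IF = 4602 * 174 * 0.709 = 567730.332
FTP * 3600 = 882000
TSS = (567730.332 / 882000) * 100 = 64.37

64.37 TSS


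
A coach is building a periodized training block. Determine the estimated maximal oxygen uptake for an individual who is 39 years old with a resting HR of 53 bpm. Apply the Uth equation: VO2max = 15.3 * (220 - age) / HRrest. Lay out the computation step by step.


HRmax = 220 - 39 = 181
VO2max = 15.3 * (181 / 53)
= 15.3 * 3.4151
= 52.25 mL/kg/min

52.25 mL/kg/min


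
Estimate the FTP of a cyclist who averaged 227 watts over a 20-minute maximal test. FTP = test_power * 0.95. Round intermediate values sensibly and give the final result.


FTP = 227 * 0.95 = 215.65 W

215.65 W


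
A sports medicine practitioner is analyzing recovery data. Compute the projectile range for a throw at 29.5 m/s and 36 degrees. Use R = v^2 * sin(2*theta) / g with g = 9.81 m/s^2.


Two times the angle = 72 degrees
sin(72) = 0.951057
R = 870.25 * 0.951057 / 9.81 = 84.369 m

84.369 m


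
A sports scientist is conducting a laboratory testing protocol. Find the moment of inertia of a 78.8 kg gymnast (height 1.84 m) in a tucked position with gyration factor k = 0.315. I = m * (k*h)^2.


Radius of gyration = 0.315 * 1.84 = 0.5796 m
I = 78.8 * 0.5796^2
= 78.8 * 0.335936
= 26.472 kg*m^2

26.472 kg*m^2


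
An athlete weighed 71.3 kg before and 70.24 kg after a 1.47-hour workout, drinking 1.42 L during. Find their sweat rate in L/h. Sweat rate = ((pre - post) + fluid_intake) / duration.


Body mass change = 1.06 kg
Total sweat loss = 1.06 + 1.42 = 2.48 L
Rate = 2.48 / 1.47 = 1.687 L/h

1.687 L/h


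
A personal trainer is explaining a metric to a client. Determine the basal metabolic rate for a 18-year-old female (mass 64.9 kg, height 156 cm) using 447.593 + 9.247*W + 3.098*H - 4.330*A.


BMR = 447.593 + 9.247*64.9 + 3.098*156 - 4.330*18
= 1453.07 kcal/day

1453.07 kcal/day


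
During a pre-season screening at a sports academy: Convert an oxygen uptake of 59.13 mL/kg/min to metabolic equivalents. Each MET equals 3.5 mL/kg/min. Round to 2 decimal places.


One MET = 3.5 mL/kg/min
Number of METs = 59.13 / 3.5
= 16.89 METs

16.89 METs


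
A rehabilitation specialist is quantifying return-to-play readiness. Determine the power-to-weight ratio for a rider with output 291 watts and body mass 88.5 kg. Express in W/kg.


P/W = 291 / 88.5 = 3.288 W/kg

3.288 W/kg


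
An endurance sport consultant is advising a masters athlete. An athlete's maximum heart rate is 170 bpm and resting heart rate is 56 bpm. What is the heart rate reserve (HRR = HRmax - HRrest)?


HRR = HRmax - HRrest
= 170 - 56
= 114 bpm

114 bpm


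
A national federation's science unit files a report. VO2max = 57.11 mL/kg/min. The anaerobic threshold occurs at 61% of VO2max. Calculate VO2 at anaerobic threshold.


AT fraction = 61 / 100 = 0.61
AT VO2 = 57.11 * 0.61
= 34.84 mL/kg/min

34.84 mL/kg/min


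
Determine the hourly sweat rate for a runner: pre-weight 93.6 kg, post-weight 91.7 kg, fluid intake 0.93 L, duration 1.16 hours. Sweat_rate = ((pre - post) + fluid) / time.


Mass lost = 93.6 - 91.7 = 1.9 kg
Add fluid consumed: 1.9 + 0.93 = 2.83 L total sweat
Sweat rate = 2.83 / 1.16 = 2.44 L/h

2.44 L/h


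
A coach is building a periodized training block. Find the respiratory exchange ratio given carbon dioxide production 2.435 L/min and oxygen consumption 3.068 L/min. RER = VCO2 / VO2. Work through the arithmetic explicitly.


VCO2 = 2.435 L/min
VO2 = 3.068 L/min
RER = 2.435 / 3.068 = 0.7937

0.7937


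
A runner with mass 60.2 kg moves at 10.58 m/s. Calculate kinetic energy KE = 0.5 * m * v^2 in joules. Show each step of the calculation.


v^2 = 10.58^2 = 111.9364
KE = 0.5 * 60.2 * 111.9364
= 3369.29 J

3369.29 J


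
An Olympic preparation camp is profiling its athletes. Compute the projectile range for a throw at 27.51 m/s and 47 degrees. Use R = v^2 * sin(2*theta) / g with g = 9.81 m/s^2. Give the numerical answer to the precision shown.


Two times the angle = 94 degrees
sin(94) = 0.997564
R = 756.8001 * 0.997564 / 9.81 = 76.958 m

76.958 m


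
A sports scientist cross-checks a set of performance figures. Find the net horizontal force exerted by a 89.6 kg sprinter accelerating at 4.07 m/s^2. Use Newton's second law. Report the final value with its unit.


Newton's second law: F = m * a
F = 89.6 * 4.07 = 364.67 N

364.67 N


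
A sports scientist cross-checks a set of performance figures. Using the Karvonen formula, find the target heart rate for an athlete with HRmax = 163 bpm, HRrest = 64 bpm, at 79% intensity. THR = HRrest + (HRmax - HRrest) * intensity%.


HRR = 163 - 64 = 99
THR = 64 + 99 * 0.79
= 64 + 78.21
= 142.21 bpm

142.21 bpm


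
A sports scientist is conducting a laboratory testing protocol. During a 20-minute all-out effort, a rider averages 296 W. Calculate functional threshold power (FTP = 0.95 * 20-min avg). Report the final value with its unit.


FTP = 0.95 * 296
= 281.2 W

281.2 W


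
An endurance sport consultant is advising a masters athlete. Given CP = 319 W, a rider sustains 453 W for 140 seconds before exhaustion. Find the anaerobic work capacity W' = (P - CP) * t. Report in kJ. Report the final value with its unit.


Excess power = 453 - 319 = 134 W
Work above CP = 134 * 140 = 18760 J
W' = 18.76 kJ

18.76 kJ


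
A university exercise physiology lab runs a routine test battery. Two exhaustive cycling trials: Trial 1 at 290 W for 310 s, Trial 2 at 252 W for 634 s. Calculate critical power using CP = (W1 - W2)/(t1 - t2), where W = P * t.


W1 = 290 * 310 = 89900 J
W2 = 252 * 634 = 159768 J
CP = (89900 - 159768) / (310 - 634)
= -69868 / -324
= 215.64 W

215.64 W


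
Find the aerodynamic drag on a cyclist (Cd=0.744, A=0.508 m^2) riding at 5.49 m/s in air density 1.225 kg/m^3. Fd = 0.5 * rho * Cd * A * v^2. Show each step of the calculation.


Fd = 0.5 * 1.225 * 0.744 * 0.508 * 5.49^2
= 0.5 * 1.225 * 0.744 * 0.508 * 30.1401
= 6.977 N

6.977 N


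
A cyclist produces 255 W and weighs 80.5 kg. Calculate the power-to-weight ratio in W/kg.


P/W = power / mass
= 255 / 80.5
= 3.168 W/kg

3.168 W/kg


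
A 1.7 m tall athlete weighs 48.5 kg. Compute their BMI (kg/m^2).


height^2 = 2.89 m^2
BMI = 48.5 / 2.89 = 16.78 kg/m^2

16.78 kg/m^2


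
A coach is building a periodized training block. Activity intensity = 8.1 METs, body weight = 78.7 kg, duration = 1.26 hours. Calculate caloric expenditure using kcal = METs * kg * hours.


kcal = 8.1 * 78.7 * 1.26
= 637.47 * 1.26
= 803.21 kcal

803.21 kcal


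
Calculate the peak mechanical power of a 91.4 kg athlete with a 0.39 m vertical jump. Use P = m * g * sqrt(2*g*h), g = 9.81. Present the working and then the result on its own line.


First, sqrt(2gh) = sqrt(2 * 9.81 * 0.39)
= sqrt(7.6518) = 2.766189 m/s
Power = 91.4 * 9.81 * 2.766189 = 2480.26 W

2480.26 W


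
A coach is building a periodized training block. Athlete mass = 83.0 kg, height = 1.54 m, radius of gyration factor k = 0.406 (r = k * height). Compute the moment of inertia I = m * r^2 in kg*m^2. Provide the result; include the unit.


r = k * height = 0.406 * 1.54 = 0.62524 m
r^2 = 0.62524^2 = 0.390925
I = 83.0 * 0.390925 = 32.447 kg*m^2

32.447 kg*m^2


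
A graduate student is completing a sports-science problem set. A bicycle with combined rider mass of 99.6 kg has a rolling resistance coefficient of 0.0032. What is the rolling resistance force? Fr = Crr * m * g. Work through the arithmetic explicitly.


Fr = 0.0032 * 99.6 * 9.81
= 0.31872 * 9.81
= 3.127 N

3.127 N


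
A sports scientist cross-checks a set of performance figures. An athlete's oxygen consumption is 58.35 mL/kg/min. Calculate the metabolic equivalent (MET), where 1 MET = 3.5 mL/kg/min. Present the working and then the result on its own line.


MET = VO2 / 3.5
= 58.35 / 3.5
= 16.67 METs

16.67 METs


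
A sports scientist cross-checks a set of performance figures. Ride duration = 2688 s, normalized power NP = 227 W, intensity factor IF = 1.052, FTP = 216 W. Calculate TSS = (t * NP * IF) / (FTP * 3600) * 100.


Numerator = 2688 * 227 * 1.052 = 641905.152
Denominator = 216 * 3600 = 777600
TSS = 641905.152 / 777600 * 100
= 82.55

82.55 TSS


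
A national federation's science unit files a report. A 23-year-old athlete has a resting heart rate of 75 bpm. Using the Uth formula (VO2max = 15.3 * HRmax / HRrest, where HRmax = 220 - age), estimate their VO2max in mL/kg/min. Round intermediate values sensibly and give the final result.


HRmax = 220 - 23 = 197 bpm
Ratio = HRmax / HRrest = 197 / 75 = 2.6267
VO2max = 15.3 * 2.6267 = 40.19 mL/kg/min

40.19 mL/kg/min


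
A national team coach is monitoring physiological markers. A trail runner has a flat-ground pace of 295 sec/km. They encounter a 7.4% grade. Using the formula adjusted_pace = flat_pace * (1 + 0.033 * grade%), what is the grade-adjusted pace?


Grade factor = 1 + 0.033 * 7.4 = 1.2442
Adjusted = 295 * 1.2442 = 367.04 sec/km

367.04 s/km


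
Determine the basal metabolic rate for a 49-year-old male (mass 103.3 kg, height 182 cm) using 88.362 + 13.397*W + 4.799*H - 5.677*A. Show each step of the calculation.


BMR = 88.362 + 13.397*103.3 + 4.799*182 - 5.677*49
= 2067.52 kcal/day

2067.52 kcal/day


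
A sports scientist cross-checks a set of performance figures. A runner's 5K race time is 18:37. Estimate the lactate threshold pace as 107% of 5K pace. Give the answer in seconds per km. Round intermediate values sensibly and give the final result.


Total race time = 18*60 + 37 = 1117 seconds
5K pace = 1117 / 5 = 223.4 sec/km
LT pace = 223.4 * 1.07 = 239.04 sec/km

239.04 s/km


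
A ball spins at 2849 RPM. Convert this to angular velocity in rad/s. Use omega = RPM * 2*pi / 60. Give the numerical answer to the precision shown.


omega = 2849 * 2 * pi / 60
= 2849 * 6.28318531 / 60
= 17900.795 / 60
= 298.347 rad/s

298.347 rad/s


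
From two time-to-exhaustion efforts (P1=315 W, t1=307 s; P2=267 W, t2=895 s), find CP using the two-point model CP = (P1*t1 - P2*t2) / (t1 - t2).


Work in trial 1 = 96705 J
Work in trial 2 = 238965 J
Delta work = -142260 J
Delta time = -588 s
CP = -142260 / -588 = 241.94 W

241.94 W


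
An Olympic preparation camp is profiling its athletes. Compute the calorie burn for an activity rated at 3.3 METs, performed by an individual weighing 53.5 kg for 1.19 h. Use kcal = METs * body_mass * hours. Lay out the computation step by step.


Product of METs and mass = 3.3 * 53.5 = 176.55
Total kcal = 176.55 * 1.19 = 210.09 kcal

210.09 kcal


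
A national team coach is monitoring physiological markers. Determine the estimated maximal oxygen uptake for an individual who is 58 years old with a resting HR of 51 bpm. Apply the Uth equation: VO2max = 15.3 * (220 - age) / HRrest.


HRmax = 220 - 58 = 162
VO2max = 15.3 * (162 / 51)
= 15.3 * 3.1765
= 48.6 mL/kg/min

48.6 mL/kg/min


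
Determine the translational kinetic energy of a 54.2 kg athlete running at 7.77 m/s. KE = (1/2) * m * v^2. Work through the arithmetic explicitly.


KE = 0.5 * m * v^2
= 0.5 * 54.2 * 7.77^2
= 0.5 * 54.2 * 60.3729
= 1636.11 J

1636.11 J


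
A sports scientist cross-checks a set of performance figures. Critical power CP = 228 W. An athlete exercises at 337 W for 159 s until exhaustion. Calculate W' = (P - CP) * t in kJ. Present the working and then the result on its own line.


P - CP = 337 - 228 = 109 W
W' = 109 * 159 = 17331 J
= 17331 / 1000 = 17.331 kJ

17.331 kJ


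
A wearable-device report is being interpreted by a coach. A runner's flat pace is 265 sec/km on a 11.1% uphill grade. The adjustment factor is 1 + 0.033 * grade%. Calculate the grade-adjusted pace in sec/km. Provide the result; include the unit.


Factor = 1 + 0.033 * 11.1 = 1.3663
Adjusted pace = 265 * 1.3663
= 362.07 sec/km

362.07 s/km


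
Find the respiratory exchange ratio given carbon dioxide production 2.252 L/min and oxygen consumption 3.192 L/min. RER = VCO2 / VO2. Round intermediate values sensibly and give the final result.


VCO2 = 2.252 L/min
VO2 = 3.192 L/min
RER = 2.252 / 3.192 = 0.7055

0.7055


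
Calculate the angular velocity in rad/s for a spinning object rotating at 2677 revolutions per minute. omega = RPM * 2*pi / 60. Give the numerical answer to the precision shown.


omega = RPM * 2*pi / 60
= 2677 * 6.28318531 / 60
= 280.335 rad/s

280.335 rad/s


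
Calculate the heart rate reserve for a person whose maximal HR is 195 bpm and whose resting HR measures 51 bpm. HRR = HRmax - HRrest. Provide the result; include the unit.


HRmax = 195 bpm
HRrest = 51 bpm
HRR = 195 - 51 = 144 bpm

144 bpm


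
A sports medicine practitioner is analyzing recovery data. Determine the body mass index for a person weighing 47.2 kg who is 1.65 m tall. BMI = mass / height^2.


BMI = mass / height^2
= 47.2 / 1.65^2
= 47.2 / 2.7225
= 17.34 kg/m^2

17.34 kg/m^2


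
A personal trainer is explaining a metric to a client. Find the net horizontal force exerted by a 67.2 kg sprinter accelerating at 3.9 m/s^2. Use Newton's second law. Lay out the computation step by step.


Newton's second law: F = m * a
F = 67.2 * 3.9 = 262.08 N

262.08 N


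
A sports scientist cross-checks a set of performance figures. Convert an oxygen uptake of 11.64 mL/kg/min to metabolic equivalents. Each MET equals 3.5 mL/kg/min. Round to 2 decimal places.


One MET = 3.5 mL/kg/min
Number of METs = 11.64 / 3.5
= 3.33 METs

3.33 METs


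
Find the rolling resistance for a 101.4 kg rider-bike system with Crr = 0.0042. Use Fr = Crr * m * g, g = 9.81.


m * g = 101.4 * 9.81 = 994.734 N
Fr = 0.0042 * 994.734 = 4.178 N

4.178 N


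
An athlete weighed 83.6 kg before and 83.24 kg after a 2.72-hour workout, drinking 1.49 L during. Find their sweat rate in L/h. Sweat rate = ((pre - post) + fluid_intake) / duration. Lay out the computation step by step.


Body mass change = 0.36 kg
Total sweat loss = 0.36 + 1.49 = 1.85 L
Rate = 1.85 / 2.72 = 0.68 L/h

0.68 L/h


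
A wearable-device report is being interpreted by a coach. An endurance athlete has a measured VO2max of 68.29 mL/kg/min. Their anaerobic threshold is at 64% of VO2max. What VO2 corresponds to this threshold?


Anaerobic threshold VO2 = VO2max * 64%
= 68.29 * 0.64
= 43.71 mL/kg/min

43.71 mL/kg/min


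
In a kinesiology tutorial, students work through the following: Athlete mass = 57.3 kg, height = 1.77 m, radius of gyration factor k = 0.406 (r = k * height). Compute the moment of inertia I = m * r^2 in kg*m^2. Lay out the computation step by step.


r = k * height = 0.406 * 1.77 = 0.71862 m
r^2 = 0.71862^2 = 0.516415
I = 57.3 * 0.516415 = 29.591 kg*m^2

29.591 kg*m^2


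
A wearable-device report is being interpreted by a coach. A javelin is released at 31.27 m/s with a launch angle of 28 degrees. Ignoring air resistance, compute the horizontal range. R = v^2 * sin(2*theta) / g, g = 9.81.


Launch speed squared = 977.8129
sin(2 * 28 deg) = 0.829038
Range = 977.8129 * 0.829038 / 9.81
= 82.634 m

82.634 m


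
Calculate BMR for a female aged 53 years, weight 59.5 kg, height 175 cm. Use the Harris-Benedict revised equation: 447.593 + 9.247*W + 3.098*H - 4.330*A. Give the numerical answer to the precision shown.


Substituting values:
W term = 9.247 * 59.5 = 550.1965
H term = 3.098 * 175 = 542.15
A term = 4.330 * 53 = 229.49
BMR = 1310.45 kcal/day

1310.45 kcal/day


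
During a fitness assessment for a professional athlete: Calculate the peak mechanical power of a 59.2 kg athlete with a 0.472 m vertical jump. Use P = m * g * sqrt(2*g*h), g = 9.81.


First, sqrt(2gh) = sqrt(2 * 9.81 * 0.472)
= sqrt(9.26064) = 3.04313 m/s
Power = 59.2 * 9.81 * 3.04313 = 1767.3 W

1767.3 W


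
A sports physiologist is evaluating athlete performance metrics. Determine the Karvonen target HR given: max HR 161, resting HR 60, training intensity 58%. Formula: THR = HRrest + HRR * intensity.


HRR = HRmax - HRrest = 161 - 60 = 101
THR = 60 + 101 * 0.58
= 118.58 bpm

118.58 bpm


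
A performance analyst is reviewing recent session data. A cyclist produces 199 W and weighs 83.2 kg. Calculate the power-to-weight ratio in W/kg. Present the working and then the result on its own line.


P/W = power / mass
= 199 / 83.2
= 2.392 W/kg

2.392 W/kg


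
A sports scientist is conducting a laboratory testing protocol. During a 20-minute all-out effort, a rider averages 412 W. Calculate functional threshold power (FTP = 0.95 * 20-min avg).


FTP = 0.95 * 412
= 391.4 W

391.4 W


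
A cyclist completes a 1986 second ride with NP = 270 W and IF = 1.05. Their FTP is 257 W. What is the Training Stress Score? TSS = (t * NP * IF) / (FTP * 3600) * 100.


t * NP * IF = 1986 * 270 * 1.05 = 563031.0
FTP * 3600 = 925200
TSS = (563031.0 / 925200) * 100 = 60.86

60.86 TSS


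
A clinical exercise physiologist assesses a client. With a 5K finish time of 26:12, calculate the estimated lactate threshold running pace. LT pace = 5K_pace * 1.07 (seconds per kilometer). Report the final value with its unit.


Race duration = 1572 s for 5 km
Average pace = 1572 / 5 = 314.4 s/km
LT pace = 314.4 * 1.07
= 336.41 s/km

336.41 s/km


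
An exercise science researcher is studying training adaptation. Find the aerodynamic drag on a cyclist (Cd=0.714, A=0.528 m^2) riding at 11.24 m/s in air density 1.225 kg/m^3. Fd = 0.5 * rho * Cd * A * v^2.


Fd = 0.5 * 1.225 * 0.714 * 0.528 * 11.24^2
= 0.5 * 1.225 * 0.714 * 0.528 * 126.3376
= 29.172 N

29.172 N


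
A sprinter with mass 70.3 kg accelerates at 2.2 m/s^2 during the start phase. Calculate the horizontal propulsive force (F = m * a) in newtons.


F = m * a
= 70.3 * 2.2
= 154.66 N

154.66 N


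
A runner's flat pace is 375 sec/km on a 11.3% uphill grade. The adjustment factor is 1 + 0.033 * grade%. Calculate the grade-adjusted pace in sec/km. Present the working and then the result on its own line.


Factor = 1 + 0.033 * 11.3 = 1.3729
Adjusted pace = 375 * 1.3729
= 514.84 sec/km

514.84 s/km


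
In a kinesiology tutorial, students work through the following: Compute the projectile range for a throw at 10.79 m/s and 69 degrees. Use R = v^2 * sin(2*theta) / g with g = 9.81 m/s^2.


Two times the angle = 138 degrees
sin(138) = 0.669131
R = 116.4241 * 0.669131 / 9.81 = 7.941 m

7.941 m


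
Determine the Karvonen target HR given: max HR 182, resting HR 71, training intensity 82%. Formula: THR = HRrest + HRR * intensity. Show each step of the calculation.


HRR = HRmax - HRrest = 182 - 71 = 111
THR = 71 + 111 * 0.82
= 162.02 bpm

162.02 bpm


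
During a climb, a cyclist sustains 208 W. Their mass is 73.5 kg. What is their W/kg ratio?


Power-to-weight = 208 W / 73.5 kg
= 2.83 W/kg

2.83 W/kg


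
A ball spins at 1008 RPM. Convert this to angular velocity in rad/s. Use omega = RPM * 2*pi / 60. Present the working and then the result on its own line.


omega = 1008 * 2 * pi / 60
= 1008 * 6.28318531 / 60
= 6333.451 / 60
= 105.558 rad/s

105.558 rad/s


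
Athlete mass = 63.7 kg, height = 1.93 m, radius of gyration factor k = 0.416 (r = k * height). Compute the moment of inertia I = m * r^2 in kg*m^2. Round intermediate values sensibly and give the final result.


r = k * height = 0.416 * 1.93 = 0.80288 m
r^2 = 0.80288^2 = 0.644616
I = 63.7 * 0.644616 = 41.062 kg*m^2

41.062 kg*m^2


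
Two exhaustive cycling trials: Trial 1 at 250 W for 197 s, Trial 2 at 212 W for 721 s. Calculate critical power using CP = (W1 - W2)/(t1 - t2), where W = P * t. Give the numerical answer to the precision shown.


W1 = 250 * 197 = 49250 J
W2 = 212 * 721 = 152852 J
CP = (49250 - 152852) / (197 - 721)
= -103602 / -524
= 197.71 W

197.71 W


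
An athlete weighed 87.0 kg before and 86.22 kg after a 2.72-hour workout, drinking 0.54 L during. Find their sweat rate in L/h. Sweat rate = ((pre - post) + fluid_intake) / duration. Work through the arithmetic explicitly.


Body mass change = 0.78 kg
Total sweat loss = 0.78 + 0.54 = 1.32 L
Rate = 1.32 / 2.72 = 0.485 L/h

0.485 L/h


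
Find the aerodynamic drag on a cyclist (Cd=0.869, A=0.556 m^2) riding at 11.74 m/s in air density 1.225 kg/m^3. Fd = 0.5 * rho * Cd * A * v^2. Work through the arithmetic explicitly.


Fd = 0.5 * 1.225 * 0.869 * 0.556 * 11.74^2
= 0.5 * 1.225 * 0.869 * 0.556 * 137.8276
= 40.788 N

40.788 N


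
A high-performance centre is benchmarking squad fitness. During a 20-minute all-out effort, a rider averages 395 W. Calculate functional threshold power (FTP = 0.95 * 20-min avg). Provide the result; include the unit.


FTP = 0.95 * 395
= 375.25 W

375.25 W


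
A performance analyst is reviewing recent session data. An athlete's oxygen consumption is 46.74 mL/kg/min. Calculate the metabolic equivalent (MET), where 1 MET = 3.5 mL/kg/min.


MET = VO2 / 3.5
= 46.74 / 3.5
= 13.35 METs

13.35 METs


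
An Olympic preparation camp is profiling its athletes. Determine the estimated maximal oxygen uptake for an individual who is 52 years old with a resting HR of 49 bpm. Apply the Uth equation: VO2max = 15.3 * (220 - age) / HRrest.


HRmax = 220 - 52 = 168
VO2max = 15.3 * (168 / 49)
= 15.3 * 3.4286
= 52.46 mL/kg/min

52.46 mL/kg/min


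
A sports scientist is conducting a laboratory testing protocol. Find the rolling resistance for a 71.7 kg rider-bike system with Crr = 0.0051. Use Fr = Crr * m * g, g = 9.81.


m * g = 71.7 * 9.81 = 703.377 N
Fr = 0.0051 * 703.377 = 3.587 N

3.587 N


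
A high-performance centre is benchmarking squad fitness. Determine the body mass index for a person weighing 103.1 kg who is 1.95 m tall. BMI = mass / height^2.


BMI = mass / height^2
= 103.1 / 1.95^2
= 103.1 / 3.8025
= 27.11 kg/m^2

27.11 kg/m^2


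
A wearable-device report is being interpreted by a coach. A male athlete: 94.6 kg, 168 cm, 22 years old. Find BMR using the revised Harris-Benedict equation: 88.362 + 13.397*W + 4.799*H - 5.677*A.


Intercept = 88.362
Weight contribution = 13.397 * 94.6 = 1267.3562
Height contribution = 4.799 * 168 = 806.232
Age contribution = 5.677 * 22 = 124.894
BMR = 88.362 + 1267.3562 + 806.232 - 124.894
= 2037.06 kcal/day

2037.06 kcal/day


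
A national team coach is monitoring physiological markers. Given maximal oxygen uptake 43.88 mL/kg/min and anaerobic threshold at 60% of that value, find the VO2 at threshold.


Percentage as decimal = 0.6
VO2 at AT = 43.88 * 0.6 = 26.33 mL/kg/min

26.33 mL/kg/min


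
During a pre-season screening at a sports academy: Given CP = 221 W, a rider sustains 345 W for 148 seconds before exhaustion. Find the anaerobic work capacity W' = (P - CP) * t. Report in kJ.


Excess power = 345 - 221 = 124 W
Work above CP = 124 * 148 = 18352 J
W' = 18.352 kJ

18.352 kJ


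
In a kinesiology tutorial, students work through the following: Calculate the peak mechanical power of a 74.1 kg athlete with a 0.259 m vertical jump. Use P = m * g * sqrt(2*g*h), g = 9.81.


First, sqrt(2gh) = sqrt(2 * 9.81 * 0.259)
= sqrt(5.08158) = 2.254236 m/s
Power = 74.1 * 9.81 * 2.254236 = 1638.65 W

1638.65 W


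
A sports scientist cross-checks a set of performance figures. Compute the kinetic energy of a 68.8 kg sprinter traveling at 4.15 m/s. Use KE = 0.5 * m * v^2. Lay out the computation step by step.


Velocity squared = 17.2225
KE = 0.5 * 68.8 * 17.2225 = 592.45 J

592.45 J


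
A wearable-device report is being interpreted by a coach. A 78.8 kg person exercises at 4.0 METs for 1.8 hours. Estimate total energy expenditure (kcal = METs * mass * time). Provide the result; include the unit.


Energy = METs * mass(kg) * time(h)
= 4.0 * 78.8 * 1.8
= 567.36 kcal

567.36 kcal


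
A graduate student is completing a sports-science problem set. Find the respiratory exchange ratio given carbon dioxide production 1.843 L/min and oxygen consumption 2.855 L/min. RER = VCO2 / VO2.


VCO2 = 1.843 L/min
VO2 = 2.855 L/min
RER = 1.843 / 2.855 = 0.6455

0.6455


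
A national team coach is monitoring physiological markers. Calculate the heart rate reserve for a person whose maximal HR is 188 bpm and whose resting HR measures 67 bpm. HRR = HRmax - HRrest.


HRmax = 188 bpm
HRrest = 67 bpm
HRR = 188 - 67 = 121 bpm

121 bpm


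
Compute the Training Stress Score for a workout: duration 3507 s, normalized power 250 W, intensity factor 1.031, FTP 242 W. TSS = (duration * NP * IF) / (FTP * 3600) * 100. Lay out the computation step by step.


Product = 3507 * 250 * 1.031 = 903929.25
Base = 242 * 3600 = 871200
TSS = 903929.25 / 871200 * 100 = 103.76

103.76 TSS


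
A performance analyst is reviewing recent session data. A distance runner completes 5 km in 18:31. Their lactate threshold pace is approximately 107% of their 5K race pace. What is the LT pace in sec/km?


Convert to seconds: 18 min 31 s = 1111 s
Pace per km = 1111 / 5 = 222.2 s/km
LT pace = 222.2 * 1.07 = 237.75 s/km

237.75 s/km


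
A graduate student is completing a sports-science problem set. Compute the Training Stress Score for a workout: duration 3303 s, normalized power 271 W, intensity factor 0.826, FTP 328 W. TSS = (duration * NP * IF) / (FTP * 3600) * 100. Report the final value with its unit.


Product = 3303 * 271 * 0.826 = 739363.338
Base = 328 * 3600 = 1180800
TSS = 739363.338 / 1180800 * 100 = 62.62

62.62 TSS


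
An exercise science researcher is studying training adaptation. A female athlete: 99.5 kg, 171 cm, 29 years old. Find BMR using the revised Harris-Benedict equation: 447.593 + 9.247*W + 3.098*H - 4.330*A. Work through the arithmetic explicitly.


Intercept = 447.593
Weight contribution = 9.247 * 99.5 = 920.0765
Height contribution = 3.098 * 171 = 529.758
Age contribution = 4.33 * 29 = 125.57
BMR = 447.593 + 920.0765 + 529.758 - 125.57
= 1771.86 kcal/day

1771.86 kcal/day


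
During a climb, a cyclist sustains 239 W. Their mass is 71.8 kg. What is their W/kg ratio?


Power-to-weight = 239 W / 71.8 kg
= 3.329 W/kg

3.329 W/kg


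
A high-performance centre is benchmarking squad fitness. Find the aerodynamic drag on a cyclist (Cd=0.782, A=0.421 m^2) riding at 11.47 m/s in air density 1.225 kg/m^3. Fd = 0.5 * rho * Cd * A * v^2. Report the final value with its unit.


Fd = 0.5 * 1.225 * 0.782 * 0.421 * 11.47^2
= 0.5 * 1.225 * 0.782 * 0.421 * 131.5609
= 26.529 N

26.529 N


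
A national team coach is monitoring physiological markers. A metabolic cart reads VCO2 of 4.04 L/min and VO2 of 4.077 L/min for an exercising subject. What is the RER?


RER = VCO2 / VO2 = 4.04 / 4.077 = 0.9909

0.9909


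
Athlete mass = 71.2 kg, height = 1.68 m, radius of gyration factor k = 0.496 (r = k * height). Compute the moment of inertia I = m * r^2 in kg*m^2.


r = k * height = 0.496 * 1.68 = 0.83328 m
r^2 = 0.83328^2 = 0.694356
I = 71.2 * 0.694356 = 49.438 kg*m^2

49.438 kg*m^2


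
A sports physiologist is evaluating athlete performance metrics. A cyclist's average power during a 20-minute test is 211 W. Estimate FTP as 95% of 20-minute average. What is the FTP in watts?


FTP = 20-min power * 0.95
= 211 * 0.95
= 200.45 W

200.45 W


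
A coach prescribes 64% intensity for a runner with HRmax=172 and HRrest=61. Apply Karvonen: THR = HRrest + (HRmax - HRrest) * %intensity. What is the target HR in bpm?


Heart rate reserve = 172 - 61 = 111
Intensity fraction = 64 / 100 = 0.64
THR = 61 + 111 * 0.64 = 132.04 bpm

132.04 bpm


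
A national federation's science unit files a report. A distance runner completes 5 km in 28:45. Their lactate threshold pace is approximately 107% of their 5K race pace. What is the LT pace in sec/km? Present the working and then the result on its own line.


Convert to seconds: 28 min 45 s = 1725 s
Pace per km = 1725 / 5 = 345.0 s/km
LT pace = 345.0 * 1.07 = 369.15 s/km

369.15 s/km
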